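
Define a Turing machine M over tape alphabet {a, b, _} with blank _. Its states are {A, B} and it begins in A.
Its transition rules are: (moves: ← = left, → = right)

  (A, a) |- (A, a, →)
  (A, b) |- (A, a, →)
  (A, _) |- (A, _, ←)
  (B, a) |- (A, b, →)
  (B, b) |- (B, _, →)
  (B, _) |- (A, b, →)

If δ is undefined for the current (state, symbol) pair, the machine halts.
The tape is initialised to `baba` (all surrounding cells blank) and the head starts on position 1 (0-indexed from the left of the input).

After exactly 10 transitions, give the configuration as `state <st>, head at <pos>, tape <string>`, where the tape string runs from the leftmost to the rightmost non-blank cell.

state A, head at 3, tape baaa

state=A head=1 tape=b[a]ba_   (A,a)→(A,a,→)
state=A head=2 tape=ba[b]a_   (A,b)→(A,a,→)
state=A head=3 tape=baa[a]_   (A,a)→(A,a,→)
state=A head=4 tape=baaa[_]   (A,_)→(A,_,←)
state=A head=3 tape=baa[a]_   (A,a)→(A,a,→)
state=A head=4 tape=baaa[_]   (A,_)→(A,_,←)
state=A head=3 tape=baa[a]_   (A,a)→(A,a,→)
state=A head=4 tape=baaa[_]   (A,_)→(A,_,←)
state=A head=3 tape=baa[a]_   (A,a)→(A,a,→)
state=A head=4 tape=baaa[_]   (A,_)→(A,_,←)
state=A head=3 tape=baa[a]_
After 10 steps: state A, head at 3, tape baaa.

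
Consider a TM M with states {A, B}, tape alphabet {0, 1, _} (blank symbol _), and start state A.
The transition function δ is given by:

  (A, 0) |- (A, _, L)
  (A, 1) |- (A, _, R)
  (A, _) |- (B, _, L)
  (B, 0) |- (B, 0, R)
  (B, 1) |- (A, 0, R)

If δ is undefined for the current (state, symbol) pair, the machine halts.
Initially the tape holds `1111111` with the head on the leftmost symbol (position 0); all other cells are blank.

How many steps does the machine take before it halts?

A | [1]111111_   read 1 → write _, move R, go to A
A | _[1]11111_   read 1 → write _, move R, go to A
A | __[1]1111_   read 1 → write _, move R, go to A
A | ___[1]111_   read 1 → write _, move R, go to A
A | ____[1]11_   read 1 → write _, move R, go to A
A | _____[1]1_   read 1 → write _, move R, go to A
A | ______[1]_   read 1 → write _, move R, go to A
A | _______[_]   read _ → write _, move L, go to B
B | ______[_]_
M halts after 8 transitions.

8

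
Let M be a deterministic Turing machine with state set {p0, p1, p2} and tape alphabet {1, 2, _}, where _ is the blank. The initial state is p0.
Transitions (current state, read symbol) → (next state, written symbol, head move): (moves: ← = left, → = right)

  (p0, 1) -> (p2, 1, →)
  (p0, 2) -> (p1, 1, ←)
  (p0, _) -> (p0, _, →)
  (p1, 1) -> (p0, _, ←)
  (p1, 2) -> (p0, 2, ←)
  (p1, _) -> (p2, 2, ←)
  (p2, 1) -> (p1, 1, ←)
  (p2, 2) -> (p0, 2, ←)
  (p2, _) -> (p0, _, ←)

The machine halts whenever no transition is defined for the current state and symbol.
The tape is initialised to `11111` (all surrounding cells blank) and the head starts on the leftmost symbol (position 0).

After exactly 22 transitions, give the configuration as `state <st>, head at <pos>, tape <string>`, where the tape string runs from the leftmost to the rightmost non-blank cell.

state p0, head at 4, tape 1

p0 | _[1]1111_   read 1 → write 1, move →, go to p2
p2 | _1[1]111_   read 1 → write 1, move ←, go to p1
p1 | _[1]1111_   read 1 → write _, move ←, go to p0
p0 | [_]_1111_   read _ → write _, move →, go to p0
p0 | _[_]1111_   read _ → write _, move →, go to p0
p0 | __[1]111_   read 1 → write 1, move →, go to p2
p2 | __1[1]11_   read 1 → write 1, move ←, go to p1
p1 | __[1]111_   read 1 → write _, move ←, go to p0
p0 | _[_]_111_   read _ → write _, move →, go to p0
p0 | __[_]111_   read _ → write _, move →, go to p0
p0 | ___[1]11_   read 1 → write 1, move →, go to p2
p2 | ___1[1]1_   read 1 → write 1, move ←, go to p1
p1 | ___[1]11_   read 1 → write _, move ←, go to p0
p0 | __[_]_11_   read _ → write _, move →, go to p0
p0 | ___[_]11_   read _ → write _, move →, go to p0
p0 | ____[1]1_   read 1 → write 1, move →, go to p2
p2 | ____1[1]_   read 1 → write 1, move ←, go to p1
p1 | ____[1]1_   read 1 → write _, move ←, go to p0
p0 | ___[_]_1_   read _ → write _, move →, go to p0
p0 | ____[_]1_   read _ → write _, move →, go to p0
p0 | _____[1]_   read 1 → write 1, move →, go to p2
p2 | _____1[_]   read _ → write _, move ←, go to p0
p0 | _____[1]_
After 22 steps: state p0, head at 4, tape 1.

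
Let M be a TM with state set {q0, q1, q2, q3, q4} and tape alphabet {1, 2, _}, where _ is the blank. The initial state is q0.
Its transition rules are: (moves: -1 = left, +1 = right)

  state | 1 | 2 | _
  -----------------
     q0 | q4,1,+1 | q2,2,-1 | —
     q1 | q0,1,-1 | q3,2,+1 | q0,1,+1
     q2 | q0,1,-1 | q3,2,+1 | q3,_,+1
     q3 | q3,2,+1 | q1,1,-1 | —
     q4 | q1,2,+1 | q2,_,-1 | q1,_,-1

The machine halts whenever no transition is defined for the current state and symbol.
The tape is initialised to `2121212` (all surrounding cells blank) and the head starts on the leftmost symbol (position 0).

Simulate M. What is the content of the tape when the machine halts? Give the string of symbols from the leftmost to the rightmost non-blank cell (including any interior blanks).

11222222

state=q0 head=0 tape=_[2]121212_   (q0,2)→(q2,2,-1)
state=q2 head=-1 tape=[_]2121212_   (q2,_)→(q3,_,+1)
state=q3 head=0 tape=_[2]121212_   (q3,2)→(q1,1,-1)
state=q1 head=-1 tape=[_]1121212_   (q1,_)→(q0,1,+1)
state=q0 head=0 tape=1[1]121212_   (q0,1)→(q4,1,+1)
state=q4 head=1 tape=11[1]21212_   (q4,1)→(q1,2,+1)
state=q1 head=2 tape=112[2]1212_   (q1,2)→(q3,2,+1)
state=q3 head=3 tape=1122[1]212_   (q3,1)→(q3,2,+1)
state=q3 head=4 tape=11222[2]12_   (q3,2)→(q1,1,-1)
state=q1 head=3 tape=1122[2]112_   (q1,2)→(q3,2,+1)
state=q3 head=4 tape=11222[1]12_   (q3,1)→(q3,2,+1)
state=q3 head=5 tape=112222[1]2_   (q3,1)→(q3,2,+1)
state=q3 head=6 tape=1122222[2]_   (q3,2)→(q1,1,-1)
state=q1 head=5 tape=112222[2]1_   (q1,2)→(q3,2,+1)
state=q3 head=6 tape=1122222[1]_   (q3,1)→(q3,2,+1)
state=q3 head=7 tape=11222222[_]
The non-blank tape span at halt is 11222222.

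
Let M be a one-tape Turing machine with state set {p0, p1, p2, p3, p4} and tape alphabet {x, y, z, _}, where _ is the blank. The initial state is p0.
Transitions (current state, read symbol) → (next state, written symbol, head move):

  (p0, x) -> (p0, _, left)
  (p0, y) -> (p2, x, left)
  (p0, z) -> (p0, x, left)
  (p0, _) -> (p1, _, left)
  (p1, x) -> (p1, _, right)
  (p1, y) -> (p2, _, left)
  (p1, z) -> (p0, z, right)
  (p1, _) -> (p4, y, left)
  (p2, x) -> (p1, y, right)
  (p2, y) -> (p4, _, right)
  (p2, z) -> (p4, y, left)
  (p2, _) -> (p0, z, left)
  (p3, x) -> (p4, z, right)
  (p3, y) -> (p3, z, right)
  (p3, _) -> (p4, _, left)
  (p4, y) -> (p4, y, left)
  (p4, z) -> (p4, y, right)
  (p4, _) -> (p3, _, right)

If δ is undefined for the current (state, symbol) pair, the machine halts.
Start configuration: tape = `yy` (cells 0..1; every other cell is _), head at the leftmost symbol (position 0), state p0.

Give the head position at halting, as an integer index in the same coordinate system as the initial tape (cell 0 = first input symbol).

p0 | ____[y]y   read y → write x, move left, go to p2
p2 | ___[_]xy   read _ → write z, move left, go to p0
p0 | __[_]zxy   read _ → write _, move left, go to p1
p1 | _[_]_zxy   read _ → write y, move left, go to p4
p4 | [_]y_zxy   read _ → write _, move right, go to p3
p3 | _[y]_zxy   read y → write z, move right, go to p3
p3 | _z[_]zxy   read _ → write _, move left, go to p4
p4 | _[z]_zxy   read z → write y, move right, go to p4
p4 | _y[_]zxy   read _ → write _, move right, go to p3
p3 | _y_[z]xy
At halt the head is at cell -1.

-1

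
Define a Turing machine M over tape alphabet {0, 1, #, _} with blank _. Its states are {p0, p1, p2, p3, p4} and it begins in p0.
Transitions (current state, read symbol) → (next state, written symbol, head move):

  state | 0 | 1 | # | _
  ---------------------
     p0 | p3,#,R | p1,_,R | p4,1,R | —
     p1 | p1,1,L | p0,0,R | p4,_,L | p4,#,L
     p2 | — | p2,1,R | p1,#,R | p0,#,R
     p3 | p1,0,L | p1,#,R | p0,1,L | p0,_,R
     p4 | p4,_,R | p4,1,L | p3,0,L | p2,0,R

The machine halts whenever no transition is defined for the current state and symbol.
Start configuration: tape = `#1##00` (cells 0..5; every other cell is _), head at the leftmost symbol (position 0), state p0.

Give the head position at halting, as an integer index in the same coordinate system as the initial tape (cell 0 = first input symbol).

5

p0 | _[#]1##00   read # → write 1, move R, go to p4
p4 | _1[1]##00   read 1 → write 1, move L, go to p4
p4 | _[1]1##00   read 1 → write 1, move L, go to p4
p4 | [_]11##00   read _ → write 0, move R, go to p2
p2 | 0[1]1##00   read 1 → write 1, move R, go to p2
p2 | 01[1]##00   read 1 → write 1, move R, go to p2
p2 | 011[#]#00   read # → write #, move R, go to p1
p1 | 011#[#]00   read # → write _, move L, go to p4
p4 | 011[#]_00   read # → write 0, move L, go to p3
p3 | 01[1]0_00   read 1 → write #, move R, go to p1
p1 | 01#[0]_00   read 0 → write 1, move L, go to p1
p1 | 01[#]1_00   read # → write _, move L, go to p4
p4 | 0[1]_1_00   read 1 → write 1, move L, go to p4
p4 | [0]1_1_00   read 0 → write _, move R, go to p4
p4 | _[1]_1_00   read 1 → write 1, move L, go to p4
p4 | [_]1_1_00   read _ → write 0, move R, go to p2
p2 | 0[1]_1_00   read 1 → write 1, move R, go to p2
p2 | 01[_]1_00   read _ → write #, move R, go to p0
p0 | 01#[1]_00   read 1 → write _, move R, go to p1
p1 | 01#_[_]00   read _ → write #, move L, go to p4
p4 | 01#[_]#00   read _ → write 0, move R, go to p2
p2 | 01#0[#]00   read # → write #, move R, go to p1
p1 | 01#0#[0]0   read 0 → write 1, move L, go to p1
p1 | 01#0[#]10   read # → write _, move L, go to p4
p4 | 01#[0]_10   read 0 → write _, move R, go to p4
p4 | 01#_[_]10   read _ → write 0, move R, go to p2
p2 | 01#_0[1]0   read 1 → write 1, move R, go to p2
p2 | 01#_01[0]
At halt the head is at cell 5.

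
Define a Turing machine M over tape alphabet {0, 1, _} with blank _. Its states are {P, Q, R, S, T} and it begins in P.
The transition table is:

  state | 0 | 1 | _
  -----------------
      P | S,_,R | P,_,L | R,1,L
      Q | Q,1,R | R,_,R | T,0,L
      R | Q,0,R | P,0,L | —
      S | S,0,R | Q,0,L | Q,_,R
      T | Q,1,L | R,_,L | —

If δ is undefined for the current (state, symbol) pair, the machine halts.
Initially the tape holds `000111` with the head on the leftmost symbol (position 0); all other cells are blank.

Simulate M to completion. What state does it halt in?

R

state=P head=0 tape=[0]00111_   (P,0)→(S,_,R)
state=S head=1 tape=_[0]0111_   (S,0)→(S,0,R)
state=S head=2 tape=_0[0]111_   (S,0)→(S,0,R)
state=S head=3 tape=_00[1]11_   (S,1)→(Q,0,L)
state=Q head=2 tape=_0[0]011_   (Q,0)→(Q,1,R)
state=Q head=3 tape=_01[0]11_   (Q,0)→(Q,1,R)
state=Q head=4 tape=_011[1]1_   (Q,1)→(R,_,R)
state=R head=5 tape=_011_[1]_   (R,1)→(P,0,L)
state=P head=4 tape=_011[_]0_   (P,_)→(R,1,L)
state=R head=3 tape=_01[1]10_   (R,1)→(P,0,L)
state=P head=2 tape=_0[1]010_   (P,1)→(P,_,L)
state=P head=1 tape=_[0]_010_   (P,0)→(S,_,R)
state=S head=2 tape=__[_]010_   (S,_)→(Q,_,R)
state=Q head=3 tape=___[0]10_   (Q,0)→(Q,1,R)
state=Q head=4 tape=___1[1]0_   (Q,1)→(R,_,R)
state=R head=5 tape=___1_[0]_   (R,0)→(Q,0,R)
state=Q head=6 tape=___1_0[_]   (Q,_)→(T,0,L)
state=T head=5 tape=___1_[0]0   (T,0)→(Q,1,L)
state=Q head=4 tape=___1[_]10   (Q,_)→(T,0,L)
state=T head=3 tape=___[1]010   (T,1)→(R,_,L)
state=R head=2 tape=__[_]_010
No transition is defined for (R, _); M halts in state R.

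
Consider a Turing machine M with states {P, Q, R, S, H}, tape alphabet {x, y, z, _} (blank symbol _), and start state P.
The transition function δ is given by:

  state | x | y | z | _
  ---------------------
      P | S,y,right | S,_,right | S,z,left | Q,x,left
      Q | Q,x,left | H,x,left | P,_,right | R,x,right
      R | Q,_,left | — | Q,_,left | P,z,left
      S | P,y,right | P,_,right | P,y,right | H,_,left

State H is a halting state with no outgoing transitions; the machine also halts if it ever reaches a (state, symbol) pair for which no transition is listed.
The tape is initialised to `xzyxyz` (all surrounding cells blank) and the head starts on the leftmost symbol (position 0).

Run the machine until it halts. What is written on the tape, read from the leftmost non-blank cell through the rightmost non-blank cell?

P | [x]zyxyz_   read x → write y, move right, go to S
S | y[z]yxyz_   read z → write y, move right, go to P
P | yy[y]xyz_   read y → write _, move right, go to S
S | yy_[x]yz_   read x → write y, move right, go to P
P | yy_y[y]z_   read y → write _, move right, go to S
S | yy_y_[z]_   read z → write y, move right, go to P
P | yy_y_y[_]   read _ → write x, move left, go to Q
Q | yy_y_[y]x   read y → write x, move left, go to H
H | yy_y[_]xx
The non-blank tape span at halt is yy_y_xx.

yy_y_xx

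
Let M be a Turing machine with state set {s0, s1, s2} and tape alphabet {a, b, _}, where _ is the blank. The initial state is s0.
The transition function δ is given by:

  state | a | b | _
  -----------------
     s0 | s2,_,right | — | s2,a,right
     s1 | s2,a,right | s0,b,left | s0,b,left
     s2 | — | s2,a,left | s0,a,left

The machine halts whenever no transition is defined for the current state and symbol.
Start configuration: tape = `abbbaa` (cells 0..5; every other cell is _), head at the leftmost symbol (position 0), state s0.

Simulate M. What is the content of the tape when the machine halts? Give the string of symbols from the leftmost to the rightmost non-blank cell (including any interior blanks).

s0 | _[a]bbbaa   read a → write _, move right, go to s2
s2 | __[b]bbaa   read b → write a, move left, go to s2
s2 | _[_]abbaa   read _ → write a, move left, go to s0
s0 | [_]aabbaa   read _ → write a, move right, go to s2
s2 | a[a]abbaa
The non-blank tape span at halt is aaabbaa.

aaabbaa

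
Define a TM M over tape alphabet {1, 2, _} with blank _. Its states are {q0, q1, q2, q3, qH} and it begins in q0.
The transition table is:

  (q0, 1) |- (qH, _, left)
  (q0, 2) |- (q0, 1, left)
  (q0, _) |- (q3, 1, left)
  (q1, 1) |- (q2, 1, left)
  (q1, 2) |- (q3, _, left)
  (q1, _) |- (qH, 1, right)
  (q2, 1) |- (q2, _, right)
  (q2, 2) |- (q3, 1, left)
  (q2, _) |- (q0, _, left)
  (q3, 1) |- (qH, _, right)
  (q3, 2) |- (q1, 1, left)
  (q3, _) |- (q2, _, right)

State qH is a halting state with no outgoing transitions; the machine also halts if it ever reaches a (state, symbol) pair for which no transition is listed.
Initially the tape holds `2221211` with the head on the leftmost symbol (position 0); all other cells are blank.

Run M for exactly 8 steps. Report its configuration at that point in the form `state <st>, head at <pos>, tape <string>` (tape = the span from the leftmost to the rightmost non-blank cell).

q0 | __[2]221211   read 2 → write 1, move left, go to q0
q0 | _[_]1221211   read _ → write 1, move left, go to q3
q3 | [_]11221211   read _ → write _, move right, go to q2
q2 | _[1]1221211   read 1 → write _, move right, go to q2
q2 | __[1]221211   read 1 → write _, move right, go to q2
q2 | ___[2]21211   read 2 → write 1, move left, go to q3
q3 | __[_]121211   read _ → write _, move right, go to q2
q2 | ___[1]21211   read 1 → write _, move right, go to q2
q2 | ____[2]1211
After 8 steps: state q2, head at 2, tape 21211.

state q2, head at 2, tape 21211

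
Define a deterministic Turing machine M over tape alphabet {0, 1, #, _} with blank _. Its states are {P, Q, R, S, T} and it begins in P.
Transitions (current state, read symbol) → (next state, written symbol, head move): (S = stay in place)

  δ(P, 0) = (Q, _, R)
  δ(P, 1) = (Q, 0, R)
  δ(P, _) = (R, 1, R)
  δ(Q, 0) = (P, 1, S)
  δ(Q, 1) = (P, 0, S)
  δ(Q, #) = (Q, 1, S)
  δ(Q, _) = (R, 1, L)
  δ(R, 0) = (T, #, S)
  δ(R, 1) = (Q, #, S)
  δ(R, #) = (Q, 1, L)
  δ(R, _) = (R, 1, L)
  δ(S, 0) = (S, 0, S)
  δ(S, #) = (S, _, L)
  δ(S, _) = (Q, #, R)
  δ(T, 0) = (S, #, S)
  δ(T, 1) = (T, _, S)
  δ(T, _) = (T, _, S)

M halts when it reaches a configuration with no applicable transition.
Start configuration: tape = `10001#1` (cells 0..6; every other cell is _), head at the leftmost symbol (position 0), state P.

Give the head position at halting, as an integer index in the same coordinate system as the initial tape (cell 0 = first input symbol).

3

P | [1]0001#1_   read 1 → write 0, move R, go to Q
Q | 0[0]001#1_   read 0 → write 1, move S, go to P
P | 0[1]001#1_   read 1 → write 0, move R, go to Q
Q | 00[0]01#1_   read 0 → write 1, move S, go to P
P | 00[1]01#1_   read 1 → write 0, move R, go to Q
Q | 000[0]1#1_   read 0 → write 1, move S, go to P
P | 000[1]1#1_   read 1 → write 0, move R, go to Q
Q | 0000[1]#1_   read 1 → write 0, move S, go to P
P | 0000[0]#1_   read 0 → write _, move R, go to Q
Q | 0000_[#]1_   read # → write 1, move S, go to Q
Q | 0000_[1]1_   read 1 → write 0, move S, go to P
P | 0000_[0]1_   read 0 → write _, move R, go to Q
Q | 0000__[1]_   read 1 → write 0, move S, go to P
P | 0000__[0]_   read 0 → write _, move R, go to Q
Q | 0000___[_]   read _ → write 1, move L, go to R
R | 0000__[_]1   read _ → write 1, move L, go to R
R | 0000_[_]11   read _ → write 1, move L, go to R
R | 0000[_]111   read _ → write 1, move L, go to R
R | 000[0]1111   read 0 → write #, move S, go to T
T | 000[#]1111
At halt the head is at cell 3.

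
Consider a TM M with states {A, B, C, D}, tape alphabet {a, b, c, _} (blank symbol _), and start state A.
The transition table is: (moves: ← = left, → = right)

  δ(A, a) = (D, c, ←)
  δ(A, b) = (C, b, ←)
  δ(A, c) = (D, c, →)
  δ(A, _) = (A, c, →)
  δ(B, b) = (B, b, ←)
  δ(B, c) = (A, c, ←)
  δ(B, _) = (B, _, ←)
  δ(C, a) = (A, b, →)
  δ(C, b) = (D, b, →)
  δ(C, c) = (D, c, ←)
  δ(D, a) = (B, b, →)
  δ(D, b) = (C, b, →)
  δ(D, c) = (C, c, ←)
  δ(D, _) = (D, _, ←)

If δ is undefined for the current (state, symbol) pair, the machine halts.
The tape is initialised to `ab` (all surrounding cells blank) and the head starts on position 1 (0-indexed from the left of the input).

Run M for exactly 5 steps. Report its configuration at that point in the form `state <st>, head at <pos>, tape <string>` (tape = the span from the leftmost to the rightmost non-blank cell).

state C, head at 2, tape bb

state=A head=1 tape=a[b]_   (A,b)→(C,b,←)
state=C head=0 tape=[a]b_   (C,a)→(A,b,→)
state=A head=1 tape=b[b]_   (A,b)→(C,b,←)
state=C head=0 tape=[b]b_   (C,b)→(D,b,→)
state=D head=1 tape=b[b]_   (D,b)→(C,b,→)
state=C head=2 tape=bb[_]
After 5 steps: state C, head at 2, tape bb.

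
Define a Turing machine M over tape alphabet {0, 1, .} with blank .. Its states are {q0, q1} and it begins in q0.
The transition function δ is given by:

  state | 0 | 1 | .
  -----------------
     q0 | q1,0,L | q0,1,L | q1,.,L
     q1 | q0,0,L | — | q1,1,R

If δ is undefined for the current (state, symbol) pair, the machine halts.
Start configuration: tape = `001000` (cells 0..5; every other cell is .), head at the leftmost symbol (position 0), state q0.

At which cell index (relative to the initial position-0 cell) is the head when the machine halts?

-1

q0 | ...[0]01000   read 0 → write 0, move L, go to q1
q1 | ..[.]001000   read . → write 1, move R, go to q1
q1 | ..1[0]01000   read 0 → write 0, move L, go to q0
q0 | ..[1]001000   read 1 → write 1, move L, go to q0
q0 | .[.]1001000   read . → write ., move L, go to q1
q1 | [.].1001000   read . → write 1, move R, go to q1
q1 | 1[.]1001000   read . → write 1, move R, go to q1
q1 | 11[1]001000
At halt the head is at cell -1.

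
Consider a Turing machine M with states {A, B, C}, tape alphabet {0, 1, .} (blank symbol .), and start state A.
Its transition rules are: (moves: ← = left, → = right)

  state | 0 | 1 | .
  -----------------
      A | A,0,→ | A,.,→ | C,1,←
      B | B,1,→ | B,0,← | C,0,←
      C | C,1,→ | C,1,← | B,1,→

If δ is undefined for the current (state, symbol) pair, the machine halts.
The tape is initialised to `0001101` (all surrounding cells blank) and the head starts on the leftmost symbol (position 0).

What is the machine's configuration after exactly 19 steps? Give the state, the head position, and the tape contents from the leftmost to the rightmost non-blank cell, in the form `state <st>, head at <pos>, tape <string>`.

state=A head=0 tape=[0]001101..   (A,0)→(A,0,→)
state=A head=1 tape=0[0]01101..   (A,0)→(A,0,→)
state=A head=2 tape=00[0]1101..   (A,0)→(A,0,→)
state=A head=3 tape=000[1]101..   (A,1)→(A,.,→)
state=A head=4 tape=000.[1]01..   (A,1)→(A,.,→)
state=A head=5 tape=000..[0]1..   (A,0)→(A,0,→)
state=A head=6 tape=000..0[1]..   (A,1)→(A,.,→)
state=A head=7 tape=000..0.[.].   (A,.)→(C,1,←)
state=C head=6 tape=000..0[.]1.   (C,.)→(B,1,→)
state=B head=7 tape=000..01[1].   (B,1)→(B,0,←)
state=B head=6 tape=000..0[1]0.   (B,1)→(B,0,←)
state=B head=5 tape=000..[0]00.   (B,0)→(B,1,→)
state=B head=6 tape=000..1[0]0.   (B,0)→(B,1,→)
state=B head=7 tape=000..11[0].   (B,0)→(B,1,→)
state=B head=8 tape=000..111[.]   (B,.)→(C,0,←)
state=C head=7 tape=000..11[1]0   (C,1)→(C,1,←)
state=C head=6 tape=000..1[1]10   (C,1)→(C,1,←)
state=C head=5 tape=000..[1]110   (C,1)→(C,1,←)
state=C head=4 tape=000.[.]1110   (C,.)→(B,1,→)
state=B head=5 tape=000.1[1]110
After 19 steps: state B, head at 5, tape 000.11110.

state B, head at 5, tape 000.11110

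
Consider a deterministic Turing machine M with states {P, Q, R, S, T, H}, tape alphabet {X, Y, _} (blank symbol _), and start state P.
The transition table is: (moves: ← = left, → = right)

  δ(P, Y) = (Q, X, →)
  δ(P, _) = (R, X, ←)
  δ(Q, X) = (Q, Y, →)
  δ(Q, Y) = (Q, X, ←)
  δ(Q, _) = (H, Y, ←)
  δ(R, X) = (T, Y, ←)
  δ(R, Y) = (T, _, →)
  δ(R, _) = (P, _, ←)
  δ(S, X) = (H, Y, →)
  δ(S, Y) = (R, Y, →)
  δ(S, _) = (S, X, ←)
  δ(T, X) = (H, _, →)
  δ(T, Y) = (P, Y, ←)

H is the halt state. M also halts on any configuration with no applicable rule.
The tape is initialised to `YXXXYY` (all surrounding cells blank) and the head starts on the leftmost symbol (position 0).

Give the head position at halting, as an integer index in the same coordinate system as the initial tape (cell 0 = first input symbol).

-2

P | __[Y]XXXYY   read Y → write X, move →, go to Q
Q | __X[X]XXYY   read X → write Y, move →, go to Q
Q | __XY[X]XYY   read X → write Y, move →, go to Q
Q | __XYY[X]YY   read X → write Y, move →, go to Q
Q | __XYYY[Y]Y   read Y → write X, move ←, go to Q
Q | __XYY[Y]XY   read Y → write X, move ←, go to Q
Q | __XY[Y]XXY   read Y → write X, move ←, go to Q
Q | __X[Y]XXXY   read Y → write X, move ←, go to Q
Q | __[X]XXXXY   read X → write Y, move →, go to Q
Q | __Y[X]XXXY   read X → write Y, move →, go to Q
Q | __YY[X]XXY   read X → write Y, move →, go to Q
Q | __YYY[X]XY   read X → write Y, move →, go to Q
Q | __YYYY[X]Y   read X → write Y, move →, go to Q
Q | __YYYYY[Y]   read Y → write X, move ←, go to Q
Q | __YYYY[Y]X   read Y → write X, move ←, go to Q
Q | __YYY[Y]XX   read Y → write X, move ←, go to Q
Q | __YY[Y]XXX   read Y → write X, move ←, go to Q
Q | __Y[Y]XXXX   read Y → write X, move ←, go to Q
Q | __[Y]XXXXX   read Y → write X, move ←, go to Q
Q | _[_]XXXXXX   read _ → write Y, move ←, go to H
H | [_]YXXXXXX
At halt the head is at cell -2.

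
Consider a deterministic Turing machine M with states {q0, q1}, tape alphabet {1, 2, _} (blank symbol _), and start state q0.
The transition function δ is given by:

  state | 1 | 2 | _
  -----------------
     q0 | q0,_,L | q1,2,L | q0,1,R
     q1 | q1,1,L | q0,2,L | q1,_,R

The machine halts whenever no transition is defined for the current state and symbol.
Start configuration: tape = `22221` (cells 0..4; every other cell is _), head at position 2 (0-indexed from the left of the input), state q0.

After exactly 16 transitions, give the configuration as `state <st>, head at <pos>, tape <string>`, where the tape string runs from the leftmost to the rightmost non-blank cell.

state q1, head at -2, tape 122221

q0 | __22[2]21   read 2 → write 2, move L, go to q1
q1 | __2[2]221   read 2 → write 2, move L, go to q0
q0 | __[2]2221   read 2 → write 2, move L, go to q1
q1 | _[_]22221   read _ → write _, move R, go to q1
q1 | __[2]2221   read 2 → write 2, move L, go to q0
q0 | _[_]22221   read _ → write 1, move R, go to q0
q0 | _1[2]2221   read 2 → write 2, move L, go to q1
q1 | _[1]22221   read 1 → write 1, move L, go to q1
q1 | [_]122221   read _ → write _, move R, go to q1
q1 | _[1]22221   read 1 → write 1, move L, go to q1
q1 | [_]122221   read _ → write _, move R, go to q1
q1 | _[1]22221   read 1 → write 1, move L, go to q1
q1 | [_]122221   read _ → write _, move R, go to q1
q1 | _[1]22221   read 1 → write 1, move L, go to q1
q1 | [_]122221   read _ → write _, move R, go to q1
q1 | _[1]22221   read 1 → write 1, move L, go to q1
q1 | [_]122221
After 16 steps: state q1, head at -2, tape 122221.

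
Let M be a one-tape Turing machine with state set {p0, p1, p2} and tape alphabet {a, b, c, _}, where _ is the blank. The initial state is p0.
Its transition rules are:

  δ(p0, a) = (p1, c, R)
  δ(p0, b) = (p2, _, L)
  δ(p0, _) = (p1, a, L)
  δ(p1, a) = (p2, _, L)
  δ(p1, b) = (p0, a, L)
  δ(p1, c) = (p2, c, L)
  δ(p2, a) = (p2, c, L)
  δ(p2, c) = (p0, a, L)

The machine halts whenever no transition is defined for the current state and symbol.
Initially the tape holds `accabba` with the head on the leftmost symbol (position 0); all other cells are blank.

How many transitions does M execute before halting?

p0 | __[a]ccabba   read a → write c, move R, go to p1
p1 | __c[c]cabba   read c → write c, move L, go to p2
p2 | __[c]ccabba   read c → write a, move L, go to p0
p0 | _[_]accabba   read _ → write a, move L, go to p1
p1 | [_]aaccabba
M halts after 4 transitions.

4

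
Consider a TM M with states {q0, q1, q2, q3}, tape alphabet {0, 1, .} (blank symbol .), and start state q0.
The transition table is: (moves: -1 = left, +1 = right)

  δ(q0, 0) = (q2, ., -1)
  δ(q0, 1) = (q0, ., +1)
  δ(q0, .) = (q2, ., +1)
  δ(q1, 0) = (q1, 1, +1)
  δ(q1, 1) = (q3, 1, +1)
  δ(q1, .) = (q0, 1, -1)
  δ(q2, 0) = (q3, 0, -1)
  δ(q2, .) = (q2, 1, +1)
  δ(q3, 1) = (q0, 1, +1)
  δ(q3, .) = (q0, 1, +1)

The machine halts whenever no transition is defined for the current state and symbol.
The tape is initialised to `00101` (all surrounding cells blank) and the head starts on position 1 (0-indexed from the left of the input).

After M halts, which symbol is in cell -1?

state=q0 head=1 tape=.0[0]101   (q0,0)→(q2,.,-1)
state=q2 head=0 tape=.[0].101   (q2,0)→(q3,0,-1)
state=q3 head=-1 tape=[.]0.101   (q3,.)→(q0,1,+1)
state=q0 head=0 tape=1[0].101   (q0,0)→(q2,.,-1)
state=q2 head=-1 tape=[1]..101
Cell -1 holds 1 when M halts.

1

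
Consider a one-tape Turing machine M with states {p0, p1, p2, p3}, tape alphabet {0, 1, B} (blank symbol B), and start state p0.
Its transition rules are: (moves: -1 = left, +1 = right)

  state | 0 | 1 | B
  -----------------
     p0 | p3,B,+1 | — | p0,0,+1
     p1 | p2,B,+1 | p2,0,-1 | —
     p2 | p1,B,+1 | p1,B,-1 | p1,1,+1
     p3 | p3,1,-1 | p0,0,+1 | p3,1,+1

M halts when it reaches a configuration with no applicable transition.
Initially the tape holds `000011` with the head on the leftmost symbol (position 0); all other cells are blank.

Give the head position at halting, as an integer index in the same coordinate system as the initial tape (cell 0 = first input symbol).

4

p0 | [0]00011   read 0 → write B, move +1, go to p3
p3 | B[0]0011   read 0 → write 1, move -1, go to p3
p3 | [B]10011   read B → write 1, move +1, go to p3
p3 | 1[1]0011   read 1 → write 0, move +1, go to p0
p0 | 10[0]011   read 0 → write B, move +1, go to p3
p3 | 10B[0]11   read 0 → write 1, move -1, go to p3
p3 | 10[B]111   read B → write 1, move +1, go to p3
p3 | 101[1]11   read 1 → write 0, move +1, go to p0
p0 | 1010[1]1
At halt the head is at cell 4.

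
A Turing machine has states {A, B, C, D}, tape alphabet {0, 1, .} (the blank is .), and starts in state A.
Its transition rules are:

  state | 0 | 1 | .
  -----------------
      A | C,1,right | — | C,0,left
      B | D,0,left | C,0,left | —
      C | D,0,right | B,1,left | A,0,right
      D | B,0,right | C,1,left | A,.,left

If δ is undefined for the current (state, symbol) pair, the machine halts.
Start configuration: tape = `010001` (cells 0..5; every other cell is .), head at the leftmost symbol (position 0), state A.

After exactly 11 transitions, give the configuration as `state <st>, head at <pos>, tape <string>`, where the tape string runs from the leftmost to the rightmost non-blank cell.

A | .[0]10001   read 0 → write 1, move right, go to C
C | .1[1]0001   read 1 → write 1, move left, go to B
B | .[1]10001   read 1 → write 0, move left, go to C
C | [.]010001   read . → write 0, move right, go to A
A | 0[0]10001   read 0 → write 1, move right, go to C
C | 01[1]0001   read 1 → write 1, move left, go to B
B | 0[1]10001   read 1 → write 0, move left, go to C
C | [0]010001   read 0 → write 0, move right, go to D
D | 0[0]10001   read 0 → write 0, move right, go to B
B | 00[1]0001   read 1 → write 0, move left, go to C
C | 0[0]00001   read 0 → write 0, move right, go to D
D | 00[0]0001
After 11 steps: state D, head at 1, tape 0000001.

state D, head at 1, tape 0000001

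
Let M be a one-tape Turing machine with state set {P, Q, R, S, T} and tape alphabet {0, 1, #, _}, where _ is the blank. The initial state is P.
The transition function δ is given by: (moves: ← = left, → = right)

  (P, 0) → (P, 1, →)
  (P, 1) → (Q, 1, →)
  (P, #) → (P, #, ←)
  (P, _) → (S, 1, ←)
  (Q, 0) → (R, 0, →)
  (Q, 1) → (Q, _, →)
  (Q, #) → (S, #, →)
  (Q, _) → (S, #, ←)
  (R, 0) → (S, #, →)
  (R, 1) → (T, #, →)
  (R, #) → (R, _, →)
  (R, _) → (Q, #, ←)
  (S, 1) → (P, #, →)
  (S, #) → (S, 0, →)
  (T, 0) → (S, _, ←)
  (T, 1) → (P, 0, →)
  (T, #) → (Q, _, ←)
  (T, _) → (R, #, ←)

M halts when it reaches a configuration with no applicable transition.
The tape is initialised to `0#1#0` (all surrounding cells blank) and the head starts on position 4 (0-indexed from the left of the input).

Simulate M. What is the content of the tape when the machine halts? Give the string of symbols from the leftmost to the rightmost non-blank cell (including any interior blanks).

state=P head=4 tape=0#1#[0]___   (P,0)→(P,1,→)
state=P head=5 tape=0#1#1[_]__   (P,_)→(S,1,←)
state=S head=4 tape=0#1#[1]1__   (S,1)→(P,#,→)
state=P head=5 tape=0#1##[1]__   (P,1)→(Q,1,→)
state=Q head=6 tape=0#1##1[_]_   (Q,_)→(S,#,←)
state=S head=5 tape=0#1##[1]#_   (S,1)→(P,#,→)
state=P head=6 tape=0#1###[#]_   (P,#)→(P,#,←)
state=P head=5 tape=0#1##[#]#_   (P,#)→(P,#,←)
state=P head=4 tape=0#1#[#]##_   (P,#)→(P,#,←)
state=P head=3 tape=0#1[#]###_   (P,#)→(P,#,←)
state=P head=2 tape=0#[1]####_   (P,1)→(Q,1,→)
state=Q head=3 tape=0#1[#]###_   (Q,#)→(S,#,→)
state=S head=4 tape=0#1#[#]##_   (S,#)→(S,0,→)
state=S head=5 tape=0#1#0[#]#_   (S,#)→(S,0,→)
state=S head=6 tape=0#1#00[#]_   (S,#)→(S,0,→)
state=S head=7 tape=0#1#000[_]
The non-blank tape span at halt is 0#1#000.

0#1#000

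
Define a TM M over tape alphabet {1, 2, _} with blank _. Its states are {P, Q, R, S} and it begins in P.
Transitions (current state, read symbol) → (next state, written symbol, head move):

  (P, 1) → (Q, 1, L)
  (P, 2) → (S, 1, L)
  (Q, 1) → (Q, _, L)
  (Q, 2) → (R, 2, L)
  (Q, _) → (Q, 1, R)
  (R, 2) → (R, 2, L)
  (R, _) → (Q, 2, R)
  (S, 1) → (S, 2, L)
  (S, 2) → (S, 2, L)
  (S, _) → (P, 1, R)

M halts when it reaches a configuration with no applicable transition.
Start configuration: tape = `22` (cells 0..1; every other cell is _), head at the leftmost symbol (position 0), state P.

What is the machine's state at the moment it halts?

P | ___[2]2   read 2 → write 1, move L, go to S
S | __[_]12   read _ → write 1, move R, go to P
P | __1[1]2   read 1 → write 1, move L, go to Q
Q | __[1]12   read 1 → write _, move L, go to Q
Q | _[_]_12   read _ → write 1, move R, go to Q
Q | _1[_]12   read _ → write 1, move R, go to Q
Q | _11[1]2   read 1 → write _, move L, go to Q
Q | _1[1]_2   read 1 → write _, move L, go to Q
Q | _[1]__2   read 1 → write _, move L, go to Q
Q | [_]___2   read _ → write 1, move R, go to Q
Q | 1[_]__2   read _ → write 1, move R, go to Q
Q | 11[_]_2   read _ → write 1, move R, go to Q
Q | 111[_]2   read _ → write 1, move R, go to Q
Q | 1111[2]   read 2 → write 2, move L, go to R
R | 111[1]2
No transition is defined for (R, 1); M halts in state R.

R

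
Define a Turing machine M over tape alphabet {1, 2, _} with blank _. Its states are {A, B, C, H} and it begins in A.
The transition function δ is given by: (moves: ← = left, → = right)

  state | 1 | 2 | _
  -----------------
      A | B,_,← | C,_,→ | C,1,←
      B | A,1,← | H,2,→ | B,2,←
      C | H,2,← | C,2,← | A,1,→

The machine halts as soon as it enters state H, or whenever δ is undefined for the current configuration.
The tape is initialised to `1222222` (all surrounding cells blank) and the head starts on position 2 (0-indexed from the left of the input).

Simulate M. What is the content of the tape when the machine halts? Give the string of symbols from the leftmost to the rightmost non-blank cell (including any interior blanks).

121111_21

state=A head=2 tape=12[2]2222__   (A,2)→(C,_,→)
state=C head=3 tape=12_[2]222__   (C,2)→(C,2,←)
state=C head=2 tape=12[_]2222__   (C,_)→(A,1,→)
state=A head=3 tape=121[2]222__   (A,2)→(C,_,→)
state=C head=4 tape=121_[2]22__   (C,2)→(C,2,←)
state=C head=3 tape=121[_]222__   (C,_)→(A,1,→)
state=A head=4 tape=1211[2]22__   (A,2)→(C,_,→)
state=C head=5 tape=1211_[2]2__   (C,2)→(C,2,←)
state=C head=4 tape=1211[_]22__   (C,_)→(A,1,→)
state=A head=5 tape=12111[2]2__   (A,2)→(C,_,→)
state=C head=6 tape=12111_[2]__   (C,2)→(C,2,←)
state=C head=5 tape=12111[_]2__   (C,_)→(A,1,→)
state=A head=6 tape=121111[2]__   (A,2)→(C,_,→)
state=C head=7 tape=121111_[_]_   (C,_)→(A,1,→)
state=A head=8 tape=121111_1[_]   (A,_)→(C,1,←)
state=C head=7 tape=121111_[1]1   (C,1)→(H,2,←)
state=H head=6 tape=121111[_]21
The non-blank tape span at halt is 121111_21.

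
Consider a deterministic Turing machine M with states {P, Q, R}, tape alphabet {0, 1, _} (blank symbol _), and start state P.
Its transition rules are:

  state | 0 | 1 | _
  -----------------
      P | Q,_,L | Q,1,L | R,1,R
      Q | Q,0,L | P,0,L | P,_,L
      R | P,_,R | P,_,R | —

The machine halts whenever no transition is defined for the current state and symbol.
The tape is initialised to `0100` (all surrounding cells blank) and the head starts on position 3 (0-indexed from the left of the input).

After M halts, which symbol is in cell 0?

state=P head=3 tape=__010[0]   (P,0)→(Q,_,L)
state=Q head=2 tape=__01[0]_   (Q,0)→(Q,0,L)
state=Q head=1 tape=__0[1]0_   (Q,1)→(P,0,L)
state=P head=0 tape=__[0]00_   (P,0)→(Q,_,L)
state=Q head=-1 tape=_[_]_00_   (Q,_)→(P,_,L)
state=P head=-2 tape=[_]__00_   (P,_)→(R,1,R)
state=R head=-1 tape=1[_]_00_
Cell 0 holds _ when M halts.

_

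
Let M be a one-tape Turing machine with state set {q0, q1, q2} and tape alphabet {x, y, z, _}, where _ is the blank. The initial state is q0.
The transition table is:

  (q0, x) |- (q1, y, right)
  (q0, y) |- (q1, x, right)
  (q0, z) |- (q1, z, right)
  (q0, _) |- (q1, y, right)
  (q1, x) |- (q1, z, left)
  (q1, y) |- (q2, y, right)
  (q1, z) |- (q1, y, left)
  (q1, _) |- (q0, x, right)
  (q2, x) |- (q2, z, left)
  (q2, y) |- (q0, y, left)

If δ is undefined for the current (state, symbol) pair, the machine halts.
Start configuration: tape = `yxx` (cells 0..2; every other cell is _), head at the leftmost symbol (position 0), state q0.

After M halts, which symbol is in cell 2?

z

state=q0 head=0 tape=__[y]xx   (q0,y)→(q1,x,right)
state=q1 head=1 tape=__x[x]x   (q1,x)→(q1,z,left)
state=q1 head=0 tape=__[x]zx   (q1,x)→(q1,z,left)
state=q1 head=-1 tape=_[_]zzx   (q1,_)→(q0,x,right)
state=q0 head=0 tape=_x[z]zx   (q0,z)→(q1,z,right)
state=q1 head=1 tape=_xz[z]x   (q1,z)→(q1,y,left)
state=q1 head=0 tape=_x[z]yx   (q1,z)→(q1,y,left)
state=q1 head=-1 tape=_[x]yyx   (q1,x)→(q1,z,left)
state=q1 head=-2 tape=[_]zyyx   (q1,_)→(q0,x,right)
state=q0 head=-1 tape=x[z]yyx   (q0,z)→(q1,z,right)
state=q1 head=0 tape=xz[y]yx   (q1,y)→(q2,y,right)
state=q2 head=1 tape=xzy[y]x   (q2,y)→(q0,y,left)
state=q0 head=0 tape=xz[y]yx   (q0,y)→(q1,x,right)
state=q1 head=1 tape=xzx[y]x   (q1,y)→(q2,y,right)
state=q2 head=2 tape=xzxy[x]   (q2,x)→(q2,z,left)
state=q2 head=1 tape=xzx[y]z   (q2,y)→(q0,y,left)
state=q0 head=0 tape=xz[x]yz   (q0,x)→(q1,y,right)
state=q1 head=1 tape=xzy[y]z   (q1,y)→(q2,y,right)
state=q2 head=2 tape=xzyy[z]
Cell 2 holds z when M halts.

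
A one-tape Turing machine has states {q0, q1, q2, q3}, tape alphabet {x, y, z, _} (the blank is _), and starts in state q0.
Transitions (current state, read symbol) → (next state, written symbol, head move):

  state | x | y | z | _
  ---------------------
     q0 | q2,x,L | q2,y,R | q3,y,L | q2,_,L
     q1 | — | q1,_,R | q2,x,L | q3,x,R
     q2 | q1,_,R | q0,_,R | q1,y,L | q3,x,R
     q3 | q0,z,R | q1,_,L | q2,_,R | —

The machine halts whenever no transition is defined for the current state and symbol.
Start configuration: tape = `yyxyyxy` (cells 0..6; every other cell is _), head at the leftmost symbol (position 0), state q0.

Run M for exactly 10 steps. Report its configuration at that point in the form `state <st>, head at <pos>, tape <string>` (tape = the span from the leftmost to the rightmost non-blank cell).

q0 | [y]yxyyxy   read y → write y, move R, go to q2
q2 | y[y]xyyxy   read y → write _, move R, go to q0
q0 | y_[x]yyxy   read x → write x, move L, go to q2
q2 | y[_]xyyxy   read _ → write x, move R, go to q3
q3 | yx[x]yyxy   read x → write z, move R, go to q0
q0 | yxz[y]yxy   read y → write y, move R, go to q2
q2 | yxzy[y]xy   read y → write _, move R, go to q0
q0 | yxzy_[x]y   read x → write x, move L, go to q2
q2 | yxzy[_]xy   read _ → write x, move R, go to q3
q3 | yxzyx[x]y   read x → write z, move R, go to q0
q0 | yxzyxz[y]
After 10 steps: state q0, head at 6, tape yxzyxzy.

state q0, head at 6, tape yxzyxzy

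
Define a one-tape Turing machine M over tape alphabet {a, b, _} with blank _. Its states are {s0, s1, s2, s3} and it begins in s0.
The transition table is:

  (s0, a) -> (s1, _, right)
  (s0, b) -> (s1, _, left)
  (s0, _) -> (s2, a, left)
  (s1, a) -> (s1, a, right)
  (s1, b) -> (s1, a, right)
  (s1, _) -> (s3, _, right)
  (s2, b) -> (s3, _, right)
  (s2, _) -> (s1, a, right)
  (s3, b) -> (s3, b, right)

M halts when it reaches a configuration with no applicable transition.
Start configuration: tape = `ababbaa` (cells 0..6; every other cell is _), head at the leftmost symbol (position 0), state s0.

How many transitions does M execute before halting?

state=s0 head=0 tape=[a]babbaa__   (s0,a)→(s1,_,right)
state=s1 head=1 tape=_[b]abbaa__   (s1,b)→(s1,a,right)
state=s1 head=2 tape=_a[a]bbaa__   (s1,a)→(s1,a,right)
state=s1 head=3 tape=_aa[b]baa__   (s1,b)→(s1,a,right)
state=s1 head=4 tape=_aaa[b]aa__   (s1,b)→(s1,a,right)
state=s1 head=5 tape=_aaaa[a]a__   (s1,a)→(s1,a,right)
state=s1 head=6 tape=_aaaaa[a]__   (s1,a)→(s1,a,right)
state=s1 head=7 tape=_aaaaaa[_]_   (s1,_)→(s3,_,right)
state=s3 head=8 tape=_aaaaaa_[_]
M halts after 8 transitions.

8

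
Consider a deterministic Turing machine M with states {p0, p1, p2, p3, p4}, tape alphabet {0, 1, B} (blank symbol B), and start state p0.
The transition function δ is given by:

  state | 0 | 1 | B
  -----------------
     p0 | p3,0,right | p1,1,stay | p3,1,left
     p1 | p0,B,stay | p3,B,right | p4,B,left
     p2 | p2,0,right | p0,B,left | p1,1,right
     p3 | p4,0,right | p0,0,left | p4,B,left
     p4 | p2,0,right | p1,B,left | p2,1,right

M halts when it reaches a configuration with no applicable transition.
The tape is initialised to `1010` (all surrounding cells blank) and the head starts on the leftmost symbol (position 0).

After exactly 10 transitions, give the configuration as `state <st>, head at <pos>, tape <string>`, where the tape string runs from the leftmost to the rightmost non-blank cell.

state p3, head at 2, tape 11BB0

state=p0 head=0 tape=B[1]010   (p0,1)→(p1,1,stay)
state=p1 head=0 tape=B[1]010   (p1,1)→(p3,B,right)
state=p3 head=1 tape=BB[0]10   (p3,0)→(p4,0,right)
state=p4 head=2 tape=BB0[1]0   (p4,1)→(p1,B,left)
state=p1 head=1 tape=BB[0]B0   (p1,0)→(p0,B,stay)
state=p0 head=1 tape=BB[B]B0   (p0,B)→(p3,1,left)
state=p3 head=0 tape=B[B]1B0   (p3,B)→(p4,B,left)
state=p4 head=-1 tape=[B]B1B0   (p4,B)→(p2,1,right)
state=p2 head=0 tape=1[B]1B0   (p2,B)→(p1,1,right)
state=p1 head=1 tape=11[1]B0   (p1,1)→(p3,B,right)
state=p3 head=2 tape=11B[B]0
After 10 steps: state p3, head at 2, tape 11BB0.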